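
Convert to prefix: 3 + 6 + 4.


left-to-right (same/higher precedence on left): tree is (+ (+ 3 6) 4)
Prefix: + + 3 6 4


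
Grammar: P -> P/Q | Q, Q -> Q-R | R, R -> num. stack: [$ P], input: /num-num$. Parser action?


shift '/' to continue P -> P/Q
Action: shift


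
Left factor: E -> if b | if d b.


Common prefix: 'if'
Factored: E -> if E', E' -> b | d b


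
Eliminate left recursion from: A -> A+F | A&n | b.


Left-recursive alternatives: A+F, A&n; non-recursive: b
Introduce A': A -> bA', A' -> +FA' | &nA' | ε


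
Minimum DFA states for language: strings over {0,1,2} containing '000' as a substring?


KMP-style automaton: 3 progress states + 1 absorbing accept = 4
Minimal DFA: 4 states


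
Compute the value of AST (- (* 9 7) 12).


Evaluate inner: (* 9 7) = 63
Evaluate root: (- 63 12) = 51
Result: 51


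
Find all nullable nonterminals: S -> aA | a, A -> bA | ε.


A nonterminal is nullable iff some alternative derives ε (directly, or every symbol in it is nullable)
Nullable: {A}


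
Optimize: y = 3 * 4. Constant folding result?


3 * 4 = 12 at compile time
Optimized: y = 12


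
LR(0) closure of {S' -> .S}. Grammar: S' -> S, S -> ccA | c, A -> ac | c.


Start: S' -> .S
For each item with dot before a nonterminal B, add B -> .γ for every B-production
Closure: [S' -> .S, S -> .ccA, S -> .c]


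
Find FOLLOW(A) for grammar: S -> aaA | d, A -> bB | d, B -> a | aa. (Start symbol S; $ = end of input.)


$ ∈ FOLLOW(S). For each A -> αBβ: add FIRST(β)\{ε} to FOLLOW(B); if β nullable, add FOLLOW(A).
FOLLOW(A) = {$}


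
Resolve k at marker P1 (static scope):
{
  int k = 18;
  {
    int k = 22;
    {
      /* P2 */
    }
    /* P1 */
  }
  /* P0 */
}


k declared in the same block as P1
k = 22


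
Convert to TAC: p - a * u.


Break into single-operator statements:
t1 = a * u
t2 = p - t1


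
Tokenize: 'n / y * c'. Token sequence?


Scan left to right, longest-match per lexeme
Tokens: ID(n), OP(/), ID(y), OP(*), ID(c)


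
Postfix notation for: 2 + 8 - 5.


Left to right (same or higher precedence on left)
Postfix: 2 8 + 5 -


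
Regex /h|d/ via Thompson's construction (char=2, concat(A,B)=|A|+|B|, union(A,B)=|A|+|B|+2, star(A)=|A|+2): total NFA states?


Syntax tree has 2 char leaf(s), 1 union(s), 0 star(s)
chars contribute 2×2 = 4; each union adds +2; each star adds +2
Total: 4 + 2 + 0 = 6 states


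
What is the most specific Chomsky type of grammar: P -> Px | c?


Left-linear: every RHS is a terminal or one nonterminal followed by a terminal
Classification: Type 3 (Regular)


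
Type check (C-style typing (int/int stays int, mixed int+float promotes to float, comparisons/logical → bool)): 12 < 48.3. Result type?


Operand types: int < float
Rule: comparison yields bool
Result type: bool


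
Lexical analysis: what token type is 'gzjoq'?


Pattern: letter/underscore followed by alphanumerics, not a keyword
Type: IDENTIFIER


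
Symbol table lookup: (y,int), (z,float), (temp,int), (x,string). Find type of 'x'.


Lookup 'x' → type string


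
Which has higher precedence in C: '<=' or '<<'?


'<<' is shift (level 8); '<=' is relational (level 7)
Higher level binds tighter
'<<' has higher precedence than '<='


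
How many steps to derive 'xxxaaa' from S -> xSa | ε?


Derivation: S => xSa => xxSaa => xxxSaaa => xxxaaa
Steps: 4


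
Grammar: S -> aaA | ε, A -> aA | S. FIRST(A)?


Per alternative of A: FIRST(aA) = {a}; FIRST(S) = {a, ε}
FIRST(A) = {a, ε}


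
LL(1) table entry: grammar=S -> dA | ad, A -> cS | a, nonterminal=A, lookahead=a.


For [A, a]: 'a' ∈ FIRST(a)
Entry: A -> a


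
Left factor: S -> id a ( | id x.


Common prefix: 'id'
Factored: S -> id S', S' -> a ( | x


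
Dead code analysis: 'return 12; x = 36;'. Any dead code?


statement follows a return and is unreachable
Dead: 'x = 36'


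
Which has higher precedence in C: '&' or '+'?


'+' is additive (level 9); '&' is bitwise AND (level 5)
Higher level binds tighter
'+' has higher precedence than '&'


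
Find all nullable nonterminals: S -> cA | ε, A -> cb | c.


A nonterminal is nullable iff some alternative derives ε (directly, or every symbol in it is nullable)
Nullable: {S}


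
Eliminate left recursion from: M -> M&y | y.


Left-recursive alternatives: M&y; non-recursive: y
Introduce M': M -> yM', M' -> &yM' | ε


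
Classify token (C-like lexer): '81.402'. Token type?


Pattern: digits with a decimal point
Type: FLOAT_LITERAL


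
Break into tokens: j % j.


Scan left to right, longest-match per lexeme
Tokens: ID(j), OP(%), ID(j)


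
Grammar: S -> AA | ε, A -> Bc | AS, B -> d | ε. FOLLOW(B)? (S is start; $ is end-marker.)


$ ∈ FOLLOW(S). For each A -> αBβ: add FIRST(β)\{ε} to FOLLOW(B); if β nullable, add FOLLOW(A).
FOLLOW(B) = {c}


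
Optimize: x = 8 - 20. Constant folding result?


8 - 20 = -12 at compile time
Optimized: x = -12


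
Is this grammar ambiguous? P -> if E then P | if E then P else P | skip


dangling else: 'if E then if E then skip else skip' parses two ways
Ambiguous


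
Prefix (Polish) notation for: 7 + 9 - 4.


left-to-right (same/higher precedence on left): tree is (- (+ 7 9) 4)
Prefix: - + 7 9 4


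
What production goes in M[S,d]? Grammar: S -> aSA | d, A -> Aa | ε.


For [S, d]: 'd' ∈ FIRST(d)
Entry: S -> d


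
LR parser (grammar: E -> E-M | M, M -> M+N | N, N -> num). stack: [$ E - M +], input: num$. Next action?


no handle; shift 'num'
Action: shift


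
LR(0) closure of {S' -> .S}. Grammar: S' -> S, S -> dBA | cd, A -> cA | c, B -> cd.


Start: S' -> .S
For each item with dot before a nonterminal B, add B -> .γ for every B-production
Closure: [S' -> .S, S -> .dBA, S -> .cd]


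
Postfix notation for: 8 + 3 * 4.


* has higher precedence, evaluate 3*4 first
Postfix: 8 3 4 * +


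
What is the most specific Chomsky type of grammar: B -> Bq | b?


Left-linear: every RHS is a terminal or one nonterminal followed by a terminal
Classification: Type 3 (Regular)


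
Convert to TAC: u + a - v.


Break into single-operator statements:
t1 = u + a
t2 = t1 - v


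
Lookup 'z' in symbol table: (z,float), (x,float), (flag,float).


Lookup 'z' → type float


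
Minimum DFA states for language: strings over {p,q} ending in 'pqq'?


Track the longest suffix of input matching a prefix of 'pqq': 4 classes (prefixes of length 0..3)
Minimal DFA: 4 states


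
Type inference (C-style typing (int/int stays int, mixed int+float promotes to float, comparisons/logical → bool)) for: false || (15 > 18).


Operand types: bool || bool
Rule: logical operators take bool operands and yield bool
Result type: bool


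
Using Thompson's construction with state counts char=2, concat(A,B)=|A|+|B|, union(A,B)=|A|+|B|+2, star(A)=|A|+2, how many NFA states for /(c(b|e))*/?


Syntax tree has 3 char leaf(s), 1 union(s), 1 star(s)
chars contribute 3×2 = 6; each union adds +2; each star adds +2
Total: 6 + 2 + 2 = 10 states


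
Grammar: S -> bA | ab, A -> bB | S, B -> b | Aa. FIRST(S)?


Per alternative of S: FIRST(bA) = {b}; FIRST(ab) = {a}
FIRST(S) = {a, b}


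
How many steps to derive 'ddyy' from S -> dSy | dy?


Derivation: S => dSy => ddyy
Steps: 2


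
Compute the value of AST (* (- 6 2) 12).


Evaluate inner: (- 6 2) = 4
Evaluate root: (* 4 12) = 48
Result: 48


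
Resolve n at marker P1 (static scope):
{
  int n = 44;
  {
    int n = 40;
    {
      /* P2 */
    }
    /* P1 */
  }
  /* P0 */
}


n declared in the same block as P1
n = 40


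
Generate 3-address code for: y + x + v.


Break into single-operator statements:
t1 = y + x
t2 = t1 + v


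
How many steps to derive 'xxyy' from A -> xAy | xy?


Derivation: A => xAy => xxyy
Steps: 2


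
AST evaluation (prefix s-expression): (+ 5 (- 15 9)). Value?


Evaluate inner: (- 15 9) = 6
Evaluate root: (+ 5 6) = 11
Result: 11


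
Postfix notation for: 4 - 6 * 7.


* has higher precedence, evaluate 6*7 first
Postfix: 4 6 7 * -


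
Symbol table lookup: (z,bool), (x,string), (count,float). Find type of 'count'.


Lookup 'count' → type float


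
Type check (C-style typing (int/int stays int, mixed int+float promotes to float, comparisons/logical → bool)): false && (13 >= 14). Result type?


Operand types: bool && bool
Rule: logical operators take bool operands and yield bool
Result type: bool


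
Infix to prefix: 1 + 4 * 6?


'*' binds tighter: tree is (+ 1 (* 4 6))
Prefix: + 1 * 4 6


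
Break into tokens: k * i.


Scan left to right, longest-match per lexeme
Tokens: ID(k), OP(*), ID(i)


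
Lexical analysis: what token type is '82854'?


Pattern: digits only
Type: INTEGER_LITERAL


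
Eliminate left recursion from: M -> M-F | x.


Left-recursive alternatives: M-F; non-recursive: x
Introduce M': M -> xM', M' -> -FM' | ε


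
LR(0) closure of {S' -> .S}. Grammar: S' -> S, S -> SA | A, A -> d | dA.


Start: S' -> .S
For each item with dot before a nonterminal B, add B -> .γ for every B-production
Closure: [S' -> .S, S -> .SA, S -> .A, A -> .d, A -> .dA]


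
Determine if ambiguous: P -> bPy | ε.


balanced b^n…y^n: each string has a unique parse
Unambiguous


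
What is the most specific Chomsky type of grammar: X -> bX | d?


Right-linear: every RHS is a terminal or a terminal followed by one nonterminal
Classification: Type 3 (Regular)


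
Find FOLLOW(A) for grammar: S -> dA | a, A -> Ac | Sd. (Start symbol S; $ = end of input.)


$ ∈ FOLLOW(S). For each A -> αBβ: add FIRST(β)\{ε} to FOLLOW(B); if β nullable, add FOLLOW(A).
FOLLOW(A) = {$, c, d}


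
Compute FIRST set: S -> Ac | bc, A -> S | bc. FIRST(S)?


Per alternative of S: FIRST(Ac) = {b}; FIRST(bc) = {b}
FIRST(S) = {b}


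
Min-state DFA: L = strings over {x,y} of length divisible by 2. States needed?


Track length mod 2: states 0..1, accept at 0
Minimal DFA: 2 states


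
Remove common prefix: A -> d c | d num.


Common prefix: 'd'
Factored: A -> d A', A' -> c | num


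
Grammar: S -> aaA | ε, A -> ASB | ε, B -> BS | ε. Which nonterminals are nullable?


A nonterminal is nullable iff some alternative derives ε (directly, or every symbol in it is nullable)
Nullable: {A, B, S}


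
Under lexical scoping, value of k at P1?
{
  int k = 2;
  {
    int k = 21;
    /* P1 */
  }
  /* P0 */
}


k declared in the same block as P1
k = 21


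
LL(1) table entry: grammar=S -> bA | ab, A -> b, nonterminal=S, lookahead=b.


For [S, b]: 'b' ∈ FIRST(bA)
Entry: S -> bA


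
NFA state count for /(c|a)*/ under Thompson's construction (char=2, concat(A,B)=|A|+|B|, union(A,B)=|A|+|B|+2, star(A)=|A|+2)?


Syntax tree has 2 char leaf(s), 1 union(s), 1 star(s)
chars contribute 2×2 = 4; each union adds +2; each star adds +2
Total: 4 + 2 + 2 = 8 states


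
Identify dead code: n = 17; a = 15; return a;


n is assigned but never read
Dead: 'n = 17'


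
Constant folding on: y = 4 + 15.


4 + 15 = 19 at compile time
Optimized: y = 19


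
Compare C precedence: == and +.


'+' is additive (level 9); '==' is equality (level 6)
Higher level binds tighter
'+' has higher precedence than '=='


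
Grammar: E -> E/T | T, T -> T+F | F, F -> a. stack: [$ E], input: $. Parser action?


start symbol E on stack, input exhausted
Action: accept


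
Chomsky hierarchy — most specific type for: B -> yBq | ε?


Single nonterminal LHS, but y^n q^n is not regular
Classification: Type 2 (Context-Free)


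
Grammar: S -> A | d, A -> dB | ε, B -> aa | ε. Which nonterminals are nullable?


A nonterminal is nullable iff some alternative derives ε (directly, or every symbol in it is nullable)
Nullable: {A, B, S}


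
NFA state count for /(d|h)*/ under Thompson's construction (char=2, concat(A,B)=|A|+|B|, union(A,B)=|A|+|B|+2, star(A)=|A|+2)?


Syntax tree has 2 char leaf(s), 1 union(s), 1 star(s)
chars contribute 2×2 = 4; each union adds +2; each star adds +2
Total: 4 + 2 + 2 = 8 states


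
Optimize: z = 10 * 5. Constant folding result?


10 * 5 = 50 at compile time
Optimized: z = 50


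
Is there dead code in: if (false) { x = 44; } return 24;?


condition is constant false, so the whole block is unreachable
Dead: 'if (false) { x = 44; }'


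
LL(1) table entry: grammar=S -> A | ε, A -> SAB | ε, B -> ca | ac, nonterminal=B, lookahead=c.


For [B, c]: 'c' ∈ FIRST(ca)
Entry: B -> ca


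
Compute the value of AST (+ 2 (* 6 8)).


Evaluate inner: (* 6 8) = 48
Evaluate root: (+ 2 48) = 50
Result: 50


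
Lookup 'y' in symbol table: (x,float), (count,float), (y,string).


Lookup 'y' → type string


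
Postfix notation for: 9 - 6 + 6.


Left to right (same or higher precedence on left)
Postfix: 9 6 - 6 +


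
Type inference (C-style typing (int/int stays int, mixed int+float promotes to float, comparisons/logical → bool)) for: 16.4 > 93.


Operand types: float > int
Rule: comparison yields bool
Result type: bool


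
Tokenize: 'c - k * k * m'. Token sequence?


Scan left to right, longest-match per lexeme
Tokens: ID(c), OP(-), ID(k), OP(*), ID(k), OP(*), ID(m)


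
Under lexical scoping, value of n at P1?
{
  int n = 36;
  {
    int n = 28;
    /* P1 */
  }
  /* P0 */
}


n declared in the same block as P1
n = 28


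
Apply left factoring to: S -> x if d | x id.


Common prefix: 'x'
Factored: S -> x S', S' -> if d | id


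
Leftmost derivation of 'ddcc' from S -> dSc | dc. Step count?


Derivation: S => dSc => ddcc
Steps: 2


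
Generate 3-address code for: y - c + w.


Break into single-operator statements:
t1 = y - c
t2 = t1 + w


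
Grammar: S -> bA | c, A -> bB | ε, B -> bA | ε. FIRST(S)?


Per alternative of S: FIRST(bA) = {b}; FIRST(c) = {c}
FIRST(S) = {b, c}


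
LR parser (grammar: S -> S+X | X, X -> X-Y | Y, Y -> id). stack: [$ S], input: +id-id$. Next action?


shift '+' to continue S -> S+X
Action: shift


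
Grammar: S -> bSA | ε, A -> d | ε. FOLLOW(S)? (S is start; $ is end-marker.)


$ ∈ FOLLOW(S). For each A -> αBβ: add FIRST(β)\{ε} to FOLLOW(B); if β nullable, add FOLLOW(A).
FOLLOW(S) = {$, d}


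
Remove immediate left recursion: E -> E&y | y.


Left-recursive alternatives: E&y; non-recursive: y
Introduce E': E -> yE', E' -> &yE' | ε


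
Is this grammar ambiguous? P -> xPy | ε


balanced x^n…y^n: each string has a unique parse
Unambiguous


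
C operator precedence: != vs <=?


'<=' is relational (level 7); '!=' is equality (level 6)
Higher level binds tighter
'<=' has higher precedence than '!='


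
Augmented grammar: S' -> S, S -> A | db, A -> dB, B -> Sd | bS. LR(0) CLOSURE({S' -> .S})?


Start: S' -> .S
For each item with dot before a nonterminal B, add B -> .γ for every B-production
Closure: [S' -> .S, S -> .A, S -> .db, A -> .dB]


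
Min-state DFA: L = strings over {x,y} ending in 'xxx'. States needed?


Track the longest suffix of input matching a prefix of 'xxx': 4 classes (prefixes of length 0..3)
Minimal DFA: 4 states


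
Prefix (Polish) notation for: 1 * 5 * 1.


left-to-right (same/higher precedence on left): tree is (* (* 1 5) 1)
Prefix: * * 1 5 1


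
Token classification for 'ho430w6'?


Pattern: letter/underscore followed by alphanumerics, not a keyword
Type: IDENTIFIER


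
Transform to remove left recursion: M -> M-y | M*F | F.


Left-recursive alternatives: M-y, M*F; non-recursive: F
Introduce M': M -> FM', M' -> -yM' | *FM' | ε


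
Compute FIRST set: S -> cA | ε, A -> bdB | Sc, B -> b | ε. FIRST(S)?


Per alternative of S: FIRST(cA) = {c}; FIRST(ε) = {ε}
FIRST(S) = {c, ε}


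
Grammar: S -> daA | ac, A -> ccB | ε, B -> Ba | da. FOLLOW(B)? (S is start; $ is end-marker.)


$ ∈ FOLLOW(S). For each A -> αBβ: add FIRST(β)\{ε} to FOLLOW(B); if β nullable, add FOLLOW(A).
FOLLOW(B) = {$, a}


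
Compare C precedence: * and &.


'*' is multiplicative (level 10); '&' is bitwise AND (level 5)
Higher level binds tighter
'*' has higher precedence than '&'


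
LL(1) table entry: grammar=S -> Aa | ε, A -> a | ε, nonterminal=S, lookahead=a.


For [S, a]: 'a' ∈ FIRST(Aa)
Entry: S -> Aa


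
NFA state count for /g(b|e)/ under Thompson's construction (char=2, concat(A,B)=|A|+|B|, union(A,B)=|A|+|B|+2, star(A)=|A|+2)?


Syntax tree has 3 char leaf(s), 1 union(s), 0 star(s)
chars contribute 3×2 = 6; each union adds +2; each star adds +2
Total: 6 + 2 + 0 = 8 states


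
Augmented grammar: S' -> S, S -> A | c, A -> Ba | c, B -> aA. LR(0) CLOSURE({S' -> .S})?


Start: S' -> .S
For each item with dot before a nonterminal B, add B -> .γ for every B-production
Closure: [S' -> .S, S -> .A, S -> .c, A -> .Ba, A -> .c, B -> .aA]


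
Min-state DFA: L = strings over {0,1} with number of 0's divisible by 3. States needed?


Track (count of 0) mod 3: states 0..2, accept at 0
Minimal DFA: 3 states


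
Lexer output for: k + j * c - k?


Scan left to right, longest-match per lexeme
Tokens: ID(k), OP(+), ID(j), OP(*), ID(c), OP(-), ID(k)


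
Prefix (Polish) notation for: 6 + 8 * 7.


'*' binds tighter: tree is (+ 6 (* 8 7))
Prefix: + 6 * 8 7


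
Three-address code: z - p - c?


Break into single-operator statements:
t1 = z - p
t2 = t1 - c


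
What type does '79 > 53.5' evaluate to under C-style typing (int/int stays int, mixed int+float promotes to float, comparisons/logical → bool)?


Operand types: int > float
Rule: comparison yields bool
Result type: bool


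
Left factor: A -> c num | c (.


Common prefix: 'c'
Factored: A -> c A', A' -> num | (


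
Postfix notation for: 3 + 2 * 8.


* has higher precedence, evaluate 2*8 first
Postfix: 3 2 8 * +


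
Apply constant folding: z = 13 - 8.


13 - 8 = 5 at compile time
Optimized: z = 5


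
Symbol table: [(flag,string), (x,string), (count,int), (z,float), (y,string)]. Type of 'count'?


Lookup 'count' → type int


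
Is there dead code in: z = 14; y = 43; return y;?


z is assigned but never read
Dead: 'z = 14'


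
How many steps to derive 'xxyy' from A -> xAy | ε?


Derivation: A => xAy => xxAyy => xxyy
Steps: 3


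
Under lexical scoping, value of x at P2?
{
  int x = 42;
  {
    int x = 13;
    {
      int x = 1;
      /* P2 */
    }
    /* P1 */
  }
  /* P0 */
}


x declared in the same block as P2
x = 1


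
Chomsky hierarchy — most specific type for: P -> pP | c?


Right-linear: every RHS is a terminal or a terminal followed by one nonterminal
Classification: Type 3 (Regular)


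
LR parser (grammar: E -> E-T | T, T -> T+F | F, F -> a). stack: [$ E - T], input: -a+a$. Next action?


handle 'E-T' on top; lookahead ∈ FOLLOW(E) = {-, $}
Action: reduce (E -> E-T)


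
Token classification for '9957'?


Pattern: digits only
Type: INTEGER_LITERAL


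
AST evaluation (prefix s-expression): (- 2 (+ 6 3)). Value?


Evaluate inner: (+ 6 3) = 9
Evaluate root: (- 2 9) = -7
Result: -7


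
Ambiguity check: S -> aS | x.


right-linear, alternatives start with distinct terminals 'a' vs 'x': unique leftmost derivation
Unambiguous


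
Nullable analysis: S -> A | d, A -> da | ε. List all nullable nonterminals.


A nonterminal is nullable iff some alternative derives ε (directly, or every symbol in it is nullable)
Nullable: {A, S}


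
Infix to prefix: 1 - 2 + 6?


left-to-right (same/higher precedence on left): tree is (+ (- 1 2) 6)
Prefix: + - 1 2 6


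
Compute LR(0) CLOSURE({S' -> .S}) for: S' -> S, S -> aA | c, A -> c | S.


Start: S' -> .S
For each item with dot before a nonterminal B, add B -> .γ for every B-production
Closure: [S' -> .S, S -> .aA, S -> .c]


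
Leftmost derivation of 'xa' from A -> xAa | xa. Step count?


Derivation: A => xa
Steps: 1


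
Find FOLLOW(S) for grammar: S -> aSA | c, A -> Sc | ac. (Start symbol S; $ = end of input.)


$ ∈ FOLLOW(S). For each A -> αBβ: add FIRST(β)\{ε} to FOLLOW(B); if β nullable, add FOLLOW(A).
FOLLOW(S) = {$, a, c}


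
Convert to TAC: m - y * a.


Break into single-operator statements:
t1 = y * a
t2 = m - t1


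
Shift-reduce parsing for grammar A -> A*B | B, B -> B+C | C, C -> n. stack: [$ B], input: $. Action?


lookahead ∉ {+} so B won't extend; reduce A -> B
Action: reduce (A -> B)


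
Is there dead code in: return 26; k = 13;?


statement follows a return and is unreachable
Dead: 'k = 13'


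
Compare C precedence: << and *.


'*' is multiplicative (level 10); '<<' is shift (level 8)
Higher level binds tighter
'*' has higher precedence than '<<'


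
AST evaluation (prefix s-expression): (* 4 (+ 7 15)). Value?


Evaluate inner: (+ 7 15) = 22
Evaluate root: (* 4 22) = 88
Result: 88


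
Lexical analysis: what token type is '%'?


Pattern: operator symbol
Type: OPERATOR


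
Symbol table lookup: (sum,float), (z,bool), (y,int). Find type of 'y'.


Lookup 'y' → type int


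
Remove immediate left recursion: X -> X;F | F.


Left-recursive alternatives: X;F; non-recursive: F
Introduce X': X -> FX', X' -> ;FX' | ε


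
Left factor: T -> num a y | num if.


Common prefix: 'num'
Factored: T -> num T', T' -> a y | if


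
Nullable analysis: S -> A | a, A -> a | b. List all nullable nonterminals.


A nonterminal is nullable iff some alternative derives ε (directly, or every symbol in it is nullable)
Nullable: {}


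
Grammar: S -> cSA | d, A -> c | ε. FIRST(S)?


Per alternative of S: FIRST(cSA) = {c}; FIRST(d) = {d}
FIRST(S) = {c, d}


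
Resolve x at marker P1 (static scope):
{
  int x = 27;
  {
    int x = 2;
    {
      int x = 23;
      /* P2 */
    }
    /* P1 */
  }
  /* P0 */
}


x declared in the same block as P1
x = 2


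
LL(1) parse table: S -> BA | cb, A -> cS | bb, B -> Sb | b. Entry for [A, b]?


For [A, b]: 'b' ∈ FIRST(bb)
Entry: A -> bb


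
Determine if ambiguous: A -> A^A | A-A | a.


'a^a-a' has two parse trees (no precedence encoded between ^ and -)
Ambiguous


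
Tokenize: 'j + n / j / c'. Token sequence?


Scan left to right, longest-match per lexeme
Tokens: ID(j), OP(+), ID(n), OP(/), ID(j), OP(/), ID(c)


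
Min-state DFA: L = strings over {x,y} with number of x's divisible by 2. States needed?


Track (count of x) mod 2: states 0..1, accept at 0
Minimal DFA: 2 states


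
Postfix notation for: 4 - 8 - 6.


Left to right (same or higher precedence on left)
Postfix: 4 8 - 6 -


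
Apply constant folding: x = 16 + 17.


16 + 17 = 33 at compile time
Optimized: x = 33


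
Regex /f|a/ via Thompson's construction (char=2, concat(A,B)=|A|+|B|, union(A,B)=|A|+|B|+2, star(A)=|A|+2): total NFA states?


Syntax tree has 2 char leaf(s), 1 union(s), 0 star(s)
chars contribute 2×2 = 4; each union adds +2; each star adds +2
Total: 4 + 2 + 0 = 6 states


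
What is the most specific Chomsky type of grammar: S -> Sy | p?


Left-linear: every RHS is a terminal or one nonterminal followed by a terminal
Classification: Type 3 (Regular)


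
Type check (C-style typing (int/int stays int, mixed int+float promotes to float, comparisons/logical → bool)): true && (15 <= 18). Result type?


Operand types: bool && bool
Rule: logical operators take bool operands and yield bool
Result type: bool


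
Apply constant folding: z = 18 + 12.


18 + 12 = 30 at compile time
Optimized: z = 30


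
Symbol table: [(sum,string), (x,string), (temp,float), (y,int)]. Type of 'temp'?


Lookup 'temp' → type float


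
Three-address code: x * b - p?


Break into single-operator statements:
t1 = x * b
t2 = t1 - p


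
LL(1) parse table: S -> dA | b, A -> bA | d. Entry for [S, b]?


For [S, b]: 'b' ∈ FIRST(b)
Entry: S -> b


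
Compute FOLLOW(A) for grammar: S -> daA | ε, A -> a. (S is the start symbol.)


$ ∈ FOLLOW(S). For each A -> αBβ: add FIRST(β)\{ε} to FOLLOW(B); if β nullable, add FOLLOW(A).
FOLLOW(A) = {$}


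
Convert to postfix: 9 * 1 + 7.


Left to right (same or higher precedence on left)
Postfix: 9 1 * 7 +


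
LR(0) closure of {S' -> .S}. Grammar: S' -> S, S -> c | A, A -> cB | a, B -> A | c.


Start: S' -> .S
For each item with dot before a nonterminal B, add B -> .γ for every B-production
Closure: [S' -> .S, S -> .c, S -> .A, A -> .cB, A -> .a]


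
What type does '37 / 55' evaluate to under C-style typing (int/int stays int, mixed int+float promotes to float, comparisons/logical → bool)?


Operand types: int / int
Rule: mixed int/float promotes to float; int/int stays int
Result type: int


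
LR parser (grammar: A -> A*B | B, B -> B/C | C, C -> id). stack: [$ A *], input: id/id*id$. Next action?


no handle ('A*' is not any RHS); shift 'id'
Action: shift


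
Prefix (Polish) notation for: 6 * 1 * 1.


left-to-right (same/higher precedence on left): tree is (* (* 6 1) 1)
Prefix: * * 6 1 1


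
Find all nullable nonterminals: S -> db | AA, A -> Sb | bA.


A nonterminal is nullable iff some alternative derives ε (directly, or every symbol in it is nullable)
Nullable: {}


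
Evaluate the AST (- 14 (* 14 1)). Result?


Evaluate inner: (* 14 1) = 14
Evaluate root: (- 14 14) = 0
Result: 0


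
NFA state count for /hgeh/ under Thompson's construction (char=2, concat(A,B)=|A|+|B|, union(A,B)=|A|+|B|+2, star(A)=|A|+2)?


Syntax tree has 4 char leaf(s), 0 union(s), 0 star(s)
chars contribute 4×2 = 8; each union adds +2; each star adds +2
Total: 8 + 0 + 0 = 8 states


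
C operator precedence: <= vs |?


'<=' is relational (level 7); '|' is bitwise OR (level 3)
Higher level binds tighter
'<=' has higher precedence than '|'


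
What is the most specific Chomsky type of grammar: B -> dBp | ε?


Single nonterminal LHS, but d^n p^n is not regular
Classification: Type 2 (Context-Free)


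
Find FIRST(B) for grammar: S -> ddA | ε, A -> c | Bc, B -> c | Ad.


Per alternative of B: FIRST(c) = {c}; FIRST(Ad) = {c}
FIRST(B) = {c}


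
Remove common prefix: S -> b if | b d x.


Common prefix: 'b'
Factored: S -> b S', S' -> if | d x


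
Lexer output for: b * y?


Scan left to right, longest-match per lexeme
Tokens: ID(b), OP(*), ID(y)


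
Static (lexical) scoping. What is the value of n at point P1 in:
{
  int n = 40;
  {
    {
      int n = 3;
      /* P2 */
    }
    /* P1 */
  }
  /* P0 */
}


P1's block does not declare n; resolves to the enclosing declaration at depth 0
n = 40


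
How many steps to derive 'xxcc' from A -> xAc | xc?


Derivation: A => xAc => xxcc
Steps: 2


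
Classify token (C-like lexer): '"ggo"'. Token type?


Pattern: double-quoted sequence
Type: STRING_LITERAL


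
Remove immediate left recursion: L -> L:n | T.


Left-recursive alternatives: L:n; non-recursive: T
Introduce L': L -> TL', L' -> :nL' | ε


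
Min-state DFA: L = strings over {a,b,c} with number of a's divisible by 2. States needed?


Track (count of a) mod 2: states 0..1, accept at 0
Minimal DFA: 2 states


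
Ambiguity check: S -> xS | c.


right-linear, alternatives start with distinct terminals 'x' vs 'c': unique leftmost derivation
Unambiguous


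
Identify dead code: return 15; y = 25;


statement follows a return and is unreachable
Dead: 'y = 25'


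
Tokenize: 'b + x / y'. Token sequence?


Scan left to right, longest-match per lexeme
Tokens: ID(b), OP(+), ID(x), OP(/), ID(y)


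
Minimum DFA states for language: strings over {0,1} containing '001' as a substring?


KMP-style automaton: 3 progress states + 1 absorbing accept = 4
Minimal DFA: 4 states


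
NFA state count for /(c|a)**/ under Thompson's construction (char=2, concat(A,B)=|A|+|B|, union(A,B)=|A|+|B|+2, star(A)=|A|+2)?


Syntax tree has 2 char leaf(s), 1 union(s), 2 star(s)
chars contribute 2×2 = 4; each union adds +2; each star adds +2
Total: 4 + 2 + 4 = 10 states


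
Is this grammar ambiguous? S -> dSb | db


balanced d^n…b^n: each string has a unique parse
Unambiguous


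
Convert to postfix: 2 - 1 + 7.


Left to right (same or higher precedence on left)
Postfix: 2 1 - 7 +


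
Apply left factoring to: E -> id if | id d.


Common prefix: 'id'
Factored: E -> id E', E' -> if | d


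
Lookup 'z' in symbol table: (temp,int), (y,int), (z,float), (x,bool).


Lookup 'z' → type float


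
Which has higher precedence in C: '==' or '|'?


'==' is equality (level 6); '|' is bitwise OR (level 3)
Higher level binds tighter
'==' has higher precedence than '|'


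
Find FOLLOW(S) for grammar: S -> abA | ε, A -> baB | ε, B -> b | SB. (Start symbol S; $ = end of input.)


$ ∈ FOLLOW(S). For each A -> αBβ: add FIRST(β)\{ε} to FOLLOW(B); if β nullable, add FOLLOW(A).
FOLLOW(S) = {$, a, b}


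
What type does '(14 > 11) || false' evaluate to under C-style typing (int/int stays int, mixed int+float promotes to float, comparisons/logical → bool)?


Operand types: bool || bool
Rule: logical operators take bool operands and yield bool
Result type: bool


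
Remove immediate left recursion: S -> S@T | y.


Left-recursive alternatives: S@T; non-recursive: y
Introduce S': S -> yS', S' -> @TS' | ε


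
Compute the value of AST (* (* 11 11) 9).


Evaluate inner: (* 11 11) = 121
Evaluate root: (* 121 9) = 1089
Result: 1089


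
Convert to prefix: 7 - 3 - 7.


left-to-right (same/higher precedence on left): tree is (- (- 7 3) 7)
Prefix: - - 7 3 7


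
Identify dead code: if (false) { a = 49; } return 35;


condition is constant false, so the whole block is unreachable
Dead: 'if (false) { a = 49; }'


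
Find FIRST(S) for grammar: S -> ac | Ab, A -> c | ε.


Per alternative of S: FIRST(ac) = {a}; FIRST(Ab) = {b, c}
FIRST(S) = {a, b, c}


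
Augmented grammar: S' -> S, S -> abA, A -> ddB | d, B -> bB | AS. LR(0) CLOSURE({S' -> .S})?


Start: S' -> .S
For each item with dot before a nonterminal B, add B -> .γ for every B-production
Closure: [S' -> .S, S -> .abA]


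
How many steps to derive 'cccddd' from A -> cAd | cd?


Derivation: A => cAd => ccAdd => cccddd
Steps: 3


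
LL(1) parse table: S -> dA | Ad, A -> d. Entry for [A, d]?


For [A, d]: 'd' ∈ FIRST(d)
Entry: A -> d


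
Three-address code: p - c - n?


Break into single-operator statements:
t1 = p - c
t2 = t1 - n


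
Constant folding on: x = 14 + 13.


14 + 13 = 27 at compile time
Optimized: x = 27


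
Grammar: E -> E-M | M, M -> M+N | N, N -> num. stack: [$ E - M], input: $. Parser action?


handle 'E-M' on top; lookahead ∈ FOLLOW(E) = {-, $}
Action: reduce (E -> E-M)


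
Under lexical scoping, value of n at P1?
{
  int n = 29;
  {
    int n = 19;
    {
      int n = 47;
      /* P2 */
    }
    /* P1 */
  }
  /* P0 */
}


n declared in the same block as P1
n = 19


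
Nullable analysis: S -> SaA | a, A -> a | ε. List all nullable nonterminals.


A nonterminal is nullable iff some alternative derives ε (directly, or every symbol in it is nullable)
Nullable: {A}


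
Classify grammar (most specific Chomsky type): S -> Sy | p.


Left-linear: every RHS is a terminal or one nonterminal followed by a terminal
Classification: Type 3 (Regular)


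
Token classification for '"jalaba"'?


Pattern: double-quoted sequence
Type: STRING_LITERAL


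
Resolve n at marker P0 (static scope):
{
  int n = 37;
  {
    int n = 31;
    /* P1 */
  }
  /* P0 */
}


n declared in the same block as P0
n = 37


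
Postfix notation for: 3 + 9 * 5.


* has higher precedence, evaluate 9*5 first
Postfix: 3 9 5 * +


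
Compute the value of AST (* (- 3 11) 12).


Evaluate inner: (- 3 11) = -8
Evaluate root: (* -8 12) = -96
Result: -96


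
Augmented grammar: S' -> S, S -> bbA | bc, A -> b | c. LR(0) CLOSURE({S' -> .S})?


Start: S' -> .S
For each item with dot before a nonterminal B, add B -> .γ for every B-production
Closure: [S' -> .S, S -> .bbA, S -> .bc]


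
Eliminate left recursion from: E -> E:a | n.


Left-recursive alternatives: E:a; non-recursive: n
Introduce E': E -> nE', E' -> :aE' | ε


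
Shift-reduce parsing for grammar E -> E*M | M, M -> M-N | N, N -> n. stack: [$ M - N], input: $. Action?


handle 'M-N' on top
Action: reduce (M -> M-N)


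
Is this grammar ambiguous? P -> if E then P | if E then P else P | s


dangling else: 'if E then if E then s else s' parses two ways
Ambiguous


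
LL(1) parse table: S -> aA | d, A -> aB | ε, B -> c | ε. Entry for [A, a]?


For [A, a]: 'a' ∈ FIRST(aB)
Entry: A -> aB


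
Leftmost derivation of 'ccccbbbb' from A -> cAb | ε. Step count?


Derivation: A => cAb => ccAbb => cccAbbb => ccccAbbbb => ccccbbbb
Steps: 5


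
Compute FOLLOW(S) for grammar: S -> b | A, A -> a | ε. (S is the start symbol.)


$ ∈ FOLLOW(S). For each A -> αBβ: add FIRST(β)\{ε} to FOLLOW(B); if β nullable, add FOLLOW(A).
FOLLOW(S) = {$}


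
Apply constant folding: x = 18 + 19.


18 + 19 = 37 at compile time
Optimized: x = 37


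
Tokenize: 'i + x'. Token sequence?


Scan left to right, longest-match per lexeme
Tokens: ID(i), OP(+), ID(x)


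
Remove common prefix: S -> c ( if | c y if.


Common prefix: 'c'
Factored: S -> c S', S' -> ( if | y if


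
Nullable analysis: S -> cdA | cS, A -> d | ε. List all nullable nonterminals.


A nonterminal is nullable iff some alternative derives ε (directly, or every symbol in it is nullable)
Nullable: {A}


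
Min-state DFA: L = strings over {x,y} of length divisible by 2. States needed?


Track length mod 2: states 0..1, accept at 0
Minimal DFA: 2 states


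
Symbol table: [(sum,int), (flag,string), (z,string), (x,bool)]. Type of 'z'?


Lookup 'z' → type string


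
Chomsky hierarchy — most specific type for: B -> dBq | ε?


Single nonterminal LHS, but d^n q^n is not regular
Classification: Type 2 (Context-Free)


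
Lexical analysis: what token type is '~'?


Pattern: operator symbol
Type: OPERATOR


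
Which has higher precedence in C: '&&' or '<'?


'<' is relational (level 7); '&&' is logical AND (level 2)
Higher level binds tighter
'<' has higher precedence than '&&'


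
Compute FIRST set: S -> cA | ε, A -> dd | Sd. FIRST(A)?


Per alternative of A: FIRST(dd) = {d}; FIRST(Sd) = {c, d}
FIRST(A) = {c, d}


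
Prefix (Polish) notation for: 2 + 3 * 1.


'*' binds tighter: tree is (+ 2 (* 3 1))
Prefix: + 2 * 3 1


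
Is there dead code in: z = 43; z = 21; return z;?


first assignment to z is overwritten before any read
Dead: 'z = 43'


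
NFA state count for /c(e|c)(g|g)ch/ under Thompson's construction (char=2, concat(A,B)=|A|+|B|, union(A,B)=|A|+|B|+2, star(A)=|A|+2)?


Syntax tree has 7 char leaf(s), 2 union(s), 0 star(s)
chars contribute 7×2 = 14; each union adds +2; each star adds +2
Total: 14 + 4 + 0 = 18 states


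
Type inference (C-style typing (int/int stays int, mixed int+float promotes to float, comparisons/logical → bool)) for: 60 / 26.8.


Operand types: int / float
Rule: mixed int/float promotes to float; int/int stays int
Result type: float


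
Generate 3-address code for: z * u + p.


Break into single-operator statements:
t1 = z * u
t2 = t1 + p


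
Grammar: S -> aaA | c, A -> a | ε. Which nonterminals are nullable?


A nonterminal is nullable iff some alternative derives ε (directly, or every symbol in it is nullable)
Nullable: {A}


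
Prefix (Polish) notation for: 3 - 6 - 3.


left-to-right (same/higher precedence on left): tree is (- (- 3 6) 3)
Prefix: - - 3 6 3


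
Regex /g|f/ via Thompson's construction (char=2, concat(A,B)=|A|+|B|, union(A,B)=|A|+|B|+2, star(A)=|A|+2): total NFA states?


Syntax tree has 2 char leaf(s), 1 union(s), 0 star(s)
chars contribute 2×2 = 4; each union adds +2; each star adds +2
Total: 4 + 2 + 0 = 6 states


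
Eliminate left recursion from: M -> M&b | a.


Left-recursive alternatives: M&b; non-recursive: a
Introduce M': M -> aM', M' -> &bM' | ε


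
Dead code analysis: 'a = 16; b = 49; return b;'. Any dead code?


a is assigned but never read
Dead: 'a = 16'


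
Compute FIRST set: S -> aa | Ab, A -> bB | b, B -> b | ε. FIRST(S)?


Per alternative of S: FIRST(aa) = {a}; FIRST(Ab) = {b}
FIRST(S) = {a, b}


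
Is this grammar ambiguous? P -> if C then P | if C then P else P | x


dangling else: 'if C then if C then x else x' parses two ways
Ambiguous


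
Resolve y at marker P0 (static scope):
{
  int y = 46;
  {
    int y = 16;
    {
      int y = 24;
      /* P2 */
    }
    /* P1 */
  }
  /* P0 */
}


y declared in the same block as P0
y = 46


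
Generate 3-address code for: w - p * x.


Break into single-operator statements:
t1 = p * x
t2 = w - t1


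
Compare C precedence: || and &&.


'&&' is logical AND (level 2); '||' is logical OR (level 1)
Higher level binds tighter
'&&' has higher precedence than '||'


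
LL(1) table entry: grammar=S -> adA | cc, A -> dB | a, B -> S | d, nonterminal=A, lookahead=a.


For [A, a]: 'a' ∈ FIRST(a)
Entry: A -> a


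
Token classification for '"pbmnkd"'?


Pattern: double-quoted sequence
Type: STRING_LITERAL


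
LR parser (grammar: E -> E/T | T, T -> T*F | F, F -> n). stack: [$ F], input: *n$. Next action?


'F' (not preceded by T*) is the handle for T -> F
Action: reduce (T -> F)


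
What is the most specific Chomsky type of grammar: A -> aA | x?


Right-linear: every RHS is a terminal or a terminal followed by one nonterminal
Classification: Type 3 (Regular)


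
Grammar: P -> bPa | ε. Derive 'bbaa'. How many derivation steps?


Derivation: P => bPa => bbPaa => bbaa
Steps: 3


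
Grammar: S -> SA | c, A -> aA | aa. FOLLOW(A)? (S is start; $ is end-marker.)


$ ∈ FOLLOW(S). For each A -> αBβ: add FIRST(β)\{ε} to FOLLOW(B); if β nullable, add FOLLOW(A).
FOLLOW(A) = {$, a}


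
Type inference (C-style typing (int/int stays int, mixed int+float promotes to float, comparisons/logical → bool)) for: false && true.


Operand types: bool && bool
Rule: logical operators take bool operands and yield bool
Result type: bool


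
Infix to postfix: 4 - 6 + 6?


Left to right (same or higher precedence on left)
Postfix: 4 6 - 6 +


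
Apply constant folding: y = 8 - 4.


8 - 4 = 4 at compile time
Optimized: y = 4


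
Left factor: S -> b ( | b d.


Common prefix: 'b'
Factored: S -> b S', S' -> ( | d


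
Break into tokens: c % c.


Scan left to right, longest-match per lexeme
Tokens: ID(c), OP(%), ID(c)


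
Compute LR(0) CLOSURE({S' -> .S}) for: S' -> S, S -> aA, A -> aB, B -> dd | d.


Start: S' -> .S
For each item with dot before a nonterminal B, add B -> .γ for every B-production
Closure: [S' -> .S, S -> .aA]


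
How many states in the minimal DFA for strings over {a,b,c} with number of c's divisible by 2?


Track (count of c) mod 2: states 0..1, accept at 0
Minimal DFA: 2 states


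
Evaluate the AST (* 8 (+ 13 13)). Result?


Evaluate inner: (+ 13 13) = 26
Evaluate root: (* 8 26) = 208
Result: 208
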